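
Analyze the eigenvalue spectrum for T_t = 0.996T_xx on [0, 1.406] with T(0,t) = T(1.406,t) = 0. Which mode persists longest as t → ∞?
Eigenvalues: λₙ = 0.996n²π²/1.406².
First three modes:
  n=1: λ₁ = 0.996π²/1.406² ≈ 4.973
  n=2: λ₂ = 3.984π²/1.406² ≈ 19.891 (4× faster decay)
  n=3: λ₃ = 8.964π²/1.406² ≈ 44.754 (9× faster decay)
As t → ∞, higher modes decay exponentially faster. The n=1 mode dominates: T ~ c₁ sin(πx/1.406) e^{-λ₁t}.
Decay rate: λ₁ = 0.996π²/1.406² ≈ 4.973.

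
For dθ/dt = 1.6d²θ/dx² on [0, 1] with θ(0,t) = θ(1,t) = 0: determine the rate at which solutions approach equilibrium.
Eigenvalues: λₙ = 1.6n²π².
First three modes:
  n=1: λ₁ = 1.6π² ≈ 15.791
  n=2: λ₂ = 6.4π² ≈ 63.165 (4× faster decay)
  n=3: λ₃ = 14.4π² ≈ 142.122 (9× faster decay)
As t → ∞, higher modes decay exponentially faster. The n=1 mode dominates: θ ~ c₁ sin(πx) e^{-λ₁t}.
Decay rate: λ₁ = 1.6π² ≈ 15.791.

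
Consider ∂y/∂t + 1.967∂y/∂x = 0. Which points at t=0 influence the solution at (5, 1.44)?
A single point: x = 2.16752. The characteristic through (5, 1.44) is x - 1.967t = const, so x = 5 - 1.967·1.44 = 2.16752.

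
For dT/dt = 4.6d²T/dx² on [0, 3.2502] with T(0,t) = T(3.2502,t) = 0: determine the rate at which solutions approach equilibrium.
Eigenvalues: λₙ = 4.6n²π²/3.2502².
First three modes:
  n=1: λ₁ = 4.6π²/3.2502² ≈ 4.298
  n=2: λ₂ = 18.4π²/3.2502² ≈ 17.191 (4× faster decay)
  n=3: λ₃ = 41.4π²/3.2502² ≈ 38.679 (9× faster decay)
As t → ∞, higher modes decay exponentially faster. The n=1 mode dominates: T ~ c₁ sin(πx/3.2502) e^{-λ₁t}.
Decay rate: λ₁ = 4.6π²/3.2502² ≈ 4.298.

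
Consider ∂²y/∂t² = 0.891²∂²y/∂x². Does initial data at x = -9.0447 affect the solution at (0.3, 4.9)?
No. The domain of dependence is [-4.0659, 4.6659], and -9.0447 is outside this interval.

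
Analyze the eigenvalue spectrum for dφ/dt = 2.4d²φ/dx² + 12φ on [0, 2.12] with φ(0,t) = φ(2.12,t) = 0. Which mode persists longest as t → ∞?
Eigenvalues: λₙ = 2.4n²π²/2.12² - 12.
First three modes:
  n=1: λ₁ = 2.4π²/2.12² - 12 ≈ -6.73
  n=2: λ₂ = 9.6π²/2.12² - 12 ≈ 9.081
  n=3: λ₃ = 21.6π²/2.12² - 12 ≈ 35.433
Since 2.4π²/2.12² ≈ 5.27 < 12, λ₁ < 0.
The n=1 mode grows fastest (−λₙ is largest for n=1) → dominates.
Asymptotic: φ ~ c₁ sin(πx/2.12) e^{6.73t} (exponential growth at rate −λ₁ ≈ 6.73).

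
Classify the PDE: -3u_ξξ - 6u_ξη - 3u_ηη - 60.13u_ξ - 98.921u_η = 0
A = -3, B = -6, C = -3. Discriminant B² - 4AC = 0. Since 0 = 0, parabolic.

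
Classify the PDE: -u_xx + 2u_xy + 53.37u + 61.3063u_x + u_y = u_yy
Rewriting in standard form: -u_xx + 2u_xy - u_yy + 61.3063u_x + u_y + 53.37u = 0. A = -1, B = 2, C = -1. Discriminant B² - 4AC = 0. Since 0 = 0, parabolic.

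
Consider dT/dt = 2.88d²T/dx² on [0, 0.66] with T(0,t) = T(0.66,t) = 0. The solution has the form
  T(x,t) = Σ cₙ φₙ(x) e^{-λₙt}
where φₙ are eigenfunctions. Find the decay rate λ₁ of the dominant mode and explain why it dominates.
Eigenvalues: λₙ = 2.88n²π²/0.66².
First three modes:
  n=1: λ₁ = 2.88π²/0.66² ≈ 65.254
  n=2: λ₂ = 11.52π²/0.66² ≈ 261.014 (4× faster decay)
  n=3: λ₃ = 25.92π²/0.66² ≈ 587.282 (9× faster decay)
As t → ∞, higher modes decay exponentially faster. The n=1 mode dominates: T ~ c₁ sin(πx/0.66) e^{-λ₁t}.
Decay rate: λ₁ = 2.88π²/0.66² ≈ 65.254.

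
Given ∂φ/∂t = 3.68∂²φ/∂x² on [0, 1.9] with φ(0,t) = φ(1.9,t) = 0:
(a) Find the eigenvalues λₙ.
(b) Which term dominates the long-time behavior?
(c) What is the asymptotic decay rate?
Eigenvalues: λₙ = 3.68n²π²/1.9².
First three modes:
  n=1: λ₁ = 3.68π²/1.9² ≈ 10.061
  n=2: λ₂ = 14.72π²/1.9² ≈ 40.244 (4× faster decay)
  n=3: λ₃ = 33.12π²/1.9² ≈ 90.549 (9× faster decay)
As t → ∞, higher modes decay exponentially faster. The n=1 mode dominates: φ ~ c₁ sin(πx/1.9) e^{-λ₁t}.
Decay rate: λ₁ = 3.68π²/1.9² ≈ 10.061.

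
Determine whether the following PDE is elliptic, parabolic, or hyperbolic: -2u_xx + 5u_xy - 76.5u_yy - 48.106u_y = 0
Coefficients: A = -2, B = 5, C = -76.5. B² - 4AC = -587, which is negative, so the equation is elliptic.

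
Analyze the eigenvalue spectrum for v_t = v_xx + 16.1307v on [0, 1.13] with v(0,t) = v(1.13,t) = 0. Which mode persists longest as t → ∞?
Eigenvalues: λₙ = n²π²/1.13² - 16.1307.
First three modes:
  n=1: λ₁ = π²/1.13² - 16.1307 ≈ -8.401
  n=2: λ₂ = 4π²/1.13² - 16.1307 ≈ 14.787
  n=3: λ₃ = 9π²/1.13² - 16.1307 ≈ 53.433
Since π²/1.13² ≈ 7.729 < 16.1307, λ₁ < 0.
The n=1 mode grows fastest (−λₙ is largest for n=1) → dominates.
Asymptotic: v ~ c₁ sin(πx/1.13) e^{8.401t} (exponential growth at rate −λ₁ ≈ 8.401).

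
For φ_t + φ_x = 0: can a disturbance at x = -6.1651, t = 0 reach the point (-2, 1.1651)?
No. Only data at x = -3.1651 affects (-2, 1.1651). Advection has one-way propagation along characteristics.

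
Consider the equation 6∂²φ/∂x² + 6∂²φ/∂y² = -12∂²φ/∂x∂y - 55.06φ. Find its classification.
Rewriting in standard form: 6∂²φ/∂x² + 12∂²φ/∂x∂y + 6∂²φ/∂y² + 55.06φ = 0. Parabolic. (A = 6, B = 12, C = 6 gives B² - 4AC = 0.)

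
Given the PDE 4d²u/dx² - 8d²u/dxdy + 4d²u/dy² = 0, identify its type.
The second-order coefficients are A = 4, B = -8, C = 4. Since B² - 4AC = 0 = 0, this is a parabolic PDE.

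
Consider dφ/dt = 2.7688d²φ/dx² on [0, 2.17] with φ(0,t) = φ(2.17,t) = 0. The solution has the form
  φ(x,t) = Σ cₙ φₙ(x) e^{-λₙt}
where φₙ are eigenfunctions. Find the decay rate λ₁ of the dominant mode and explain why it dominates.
Eigenvalues: λₙ = 2.7688n²π²/2.17².
First three modes:
  n=1: λ₁ = 2.7688π²/2.17² ≈ 5.803
  n=2: λ₂ = 11.0752π²/2.17² ≈ 23.213 (4× faster decay)
  n=3: λ₃ = 24.9192π²/2.17² ≈ 52.229 (9× faster decay)
As t → ∞, higher modes decay exponentially faster. The n=1 mode dominates: φ ~ c₁ sin(πx/2.17) e^{-λ₁t}.
Decay rate: λ₁ = 2.7688π²/2.17² ≈ 5.803.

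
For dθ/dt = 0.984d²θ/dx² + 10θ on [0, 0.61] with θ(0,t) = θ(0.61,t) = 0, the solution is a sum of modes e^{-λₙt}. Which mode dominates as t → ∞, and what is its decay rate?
Eigenvalues: λₙ = 0.984n²π²/0.61² - 10.
First three modes:
  n=1: λ₁ = 0.984π²/0.61² - 10 ≈ 16.1
  n=2: λ₂ = 3.936π²/0.61² - 10 ≈ 94.399
  n=3: λ₃ = 8.856π²/0.61² - 10 ≈ 224.897
Since 0.984π²/0.61² ≈ 26.1 > 10, all λₙ > 0.
The n=1 mode decays slowest → dominates as t → ∞.
Asymptotic: θ ~ c₁ sin(πx/0.61) e^{-λ₁t} with decay rate λ₁ ≈ 16.1.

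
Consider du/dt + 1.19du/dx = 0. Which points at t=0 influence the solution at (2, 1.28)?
A single point: x = 0.4768. The characteristic through (2, 1.28) is x - 1.19t = const, so x = 2 - 1.19·1.28 = 0.4768.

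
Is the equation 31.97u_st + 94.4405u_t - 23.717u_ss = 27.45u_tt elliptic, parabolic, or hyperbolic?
Rewriting in standard form: -23.717u_ss + 31.97u_st - 27.45u_tt + 94.4405u_t = 0. Computing B² - 4AC with A = -23.717, B = 31.97, C = -27.45: discriminant = -1582.0457 (negative). Answer: elliptic.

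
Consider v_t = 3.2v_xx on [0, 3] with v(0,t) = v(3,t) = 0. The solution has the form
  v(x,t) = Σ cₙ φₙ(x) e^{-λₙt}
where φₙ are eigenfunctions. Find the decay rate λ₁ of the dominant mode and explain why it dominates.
Eigenvalues: λₙ = 3.2n²π²/3².
First three modes:
  n=1: λ₁ = 3.2π²/3² ≈ 3.509
  n=2: λ₂ = 12.8π²/3² ≈ 14.037 (4× faster decay)
  n=3: λ₃ = 28.8π²/3² ≈ 31.583 (9× faster decay)
As t → ∞, higher modes decay exponentially faster. The n=1 mode dominates: v ~ c₁ sin(πx/3) e^{-λ₁t}.
Decay rate: λ₁ = 3.2π²/3² ≈ 3.509.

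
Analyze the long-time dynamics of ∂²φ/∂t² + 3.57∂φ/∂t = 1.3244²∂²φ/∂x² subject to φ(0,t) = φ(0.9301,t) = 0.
Long-time behavior: φ → 0. Damping (γ=3.57) dissipates energy; oscillations decay exponentially.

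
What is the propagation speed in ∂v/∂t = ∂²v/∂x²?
Infinite. The heat equation is parabolic, not hyperbolic, so disturbances propagate instantly.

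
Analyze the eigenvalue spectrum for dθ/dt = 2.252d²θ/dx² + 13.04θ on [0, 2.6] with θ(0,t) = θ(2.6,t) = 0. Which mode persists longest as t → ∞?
Eigenvalues: λₙ = 2.252n²π²/2.6² - 13.04.
First three modes:
  n=1: λ₁ = 2.252π²/2.6² - 13.04 ≈ -9.752
  n=2: λ₂ = 9.008π²/2.6² - 13.04 ≈ 0.112
  n=3: λ₃ = 20.268π²/2.6² - 13.04 ≈ 16.551
Since 2.252π²/2.6² ≈ 3.288 < 13.04, λ₁ < 0.
The n=1 mode grows fastest (−λₙ is largest for n=1) → dominates.
Asymptotic: θ ~ c₁ sin(πx/2.6) e^{9.752t} (exponential growth at rate −λ₁ ≈ 9.752).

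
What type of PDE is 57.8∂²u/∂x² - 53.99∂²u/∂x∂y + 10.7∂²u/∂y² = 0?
With A = 57.8, B = -53.99, C = 10.7, the discriminant is 441.0801. This is a hyperbolic PDE.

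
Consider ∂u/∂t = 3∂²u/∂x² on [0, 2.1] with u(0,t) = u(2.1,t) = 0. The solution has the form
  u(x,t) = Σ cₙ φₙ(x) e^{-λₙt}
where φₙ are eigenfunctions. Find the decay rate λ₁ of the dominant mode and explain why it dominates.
Eigenvalues: λₙ = 3n²π²/2.1².
First three modes:
  n=1: λ₁ = 3π²/2.1² ≈ 6.714
  n=2: λ₂ = 12π²/2.1² ≈ 26.856 (4× faster decay)
  n=3: λ₃ = 27π²/2.1² ≈ 60.426 (9× faster decay)
As t → ∞, higher modes decay exponentially faster. The n=1 mode dominates: u ~ c₁ sin(πx/2.1) e^{-λ₁t}.
Decay rate: λ₁ = 3π²/2.1² ≈ 6.714.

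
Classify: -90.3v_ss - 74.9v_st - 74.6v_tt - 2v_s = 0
Elliptic (discriminant = -21335.51).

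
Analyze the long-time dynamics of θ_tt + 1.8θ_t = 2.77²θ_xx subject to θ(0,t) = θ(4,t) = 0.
Long-time behavior: θ → 0. Damping (γ=1.8) dissipates energy; oscillations decay exponentially.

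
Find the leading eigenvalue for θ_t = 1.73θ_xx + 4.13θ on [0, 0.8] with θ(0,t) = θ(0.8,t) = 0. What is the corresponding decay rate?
Eigenvalues: λₙ = 1.73n²π²/0.8² - 4.13.
First three modes:
  n=1: λ₁ = 1.73π²/0.8² - 4.13 ≈ 22.549
  n=2: λ₂ = 6.92π²/0.8² - 4.13 ≈ 102.585
  n=3: λ₃ = 15.57π²/0.8² - 4.13 ≈ 235.979
Since 1.73π²/0.8² ≈ 26.679 > 4.13, all λₙ > 0.
The n=1 mode decays slowest → dominates as t → ∞.
Asymptotic: θ ~ c₁ sin(πx/0.8) e^{-λ₁t} with decay rate λ₁ ≈ 22.549.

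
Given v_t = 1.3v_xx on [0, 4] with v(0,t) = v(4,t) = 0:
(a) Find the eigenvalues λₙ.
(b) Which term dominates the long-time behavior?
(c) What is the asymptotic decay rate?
Eigenvalues: λₙ = 1.3n²π²/4².
First three modes:
  n=1: λ₁ = 1.3π²/4² ≈ 0.802
  n=2: λ₂ = 5.2π²/4² ≈ 3.208 (4× faster decay)
  n=3: λ₃ = 11.7π²/4² ≈ 7.217 (9× faster decay)
As t → ∞, higher modes decay exponentially faster. The n=1 mode dominates: v ~ c₁ sin(πx/4) e^{-λ₁t}.
Decay rate: λ₁ = 1.3π²/4² ≈ 0.802.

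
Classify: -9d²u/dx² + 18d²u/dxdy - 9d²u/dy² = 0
Parabolic (discriminant = 0).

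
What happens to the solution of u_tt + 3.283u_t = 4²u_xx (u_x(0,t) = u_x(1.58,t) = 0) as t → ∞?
u → constant (steady state). Damping (γ=3.283) dissipates the nonconstant modes; with Neumann BCs the spatial average obeys M''+γM'=0 and tends to a finite limit.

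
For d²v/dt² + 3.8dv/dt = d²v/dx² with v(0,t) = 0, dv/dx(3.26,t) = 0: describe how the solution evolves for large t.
v → 0. Damping (γ=3.8) dissipates energy; oscillations decay exponentially.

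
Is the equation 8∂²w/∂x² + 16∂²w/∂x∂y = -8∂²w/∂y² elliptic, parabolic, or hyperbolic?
Rewriting in standard form: 8∂²w/∂x² + 16∂²w/∂x∂y + 8∂²w/∂y² = 0. Computing B² - 4AC with A = 8, B = 16, C = 8: discriminant = 0 (zero). Answer: parabolic.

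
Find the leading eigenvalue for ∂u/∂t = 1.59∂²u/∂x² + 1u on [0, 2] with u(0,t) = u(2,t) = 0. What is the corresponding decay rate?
Eigenvalues: λₙ = 1.59n²π²/2² - 1.
First three modes:
  n=1: λ₁ = 1.59π²/2² - 1 ≈ 2.923
  n=2: λ₂ = 6.36π²/2² - 1 ≈ 14.693
  n=3: λ₃ = 14.31π²/2² - 1 ≈ 34.309
Since 1.59π²/2² ≈ 3.923 > 1, all λₙ > 0.
The n=1 mode decays slowest → dominates as t → ∞.
Asymptotic: u ~ c₁ sin(πx/2) e^{-λ₁t} with decay rate λ₁ ≈ 2.923.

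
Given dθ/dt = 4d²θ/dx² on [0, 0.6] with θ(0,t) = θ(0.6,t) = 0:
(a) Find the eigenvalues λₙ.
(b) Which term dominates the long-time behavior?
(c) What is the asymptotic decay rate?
Eigenvalues: λₙ = 4n²π²/0.6².
First three modes:
  n=1: λ₁ = 4π²/0.6² ≈ 109.662
  n=2: λ₂ = 16π²/0.6² ≈ 438.649 (4× faster decay)
  n=3: λ₃ = 36π²/0.6² ≈ 986.96 (9× faster decay)
As t → ∞, higher modes decay exponentially faster. The n=1 mode dominates: θ ~ c₁ sin(πx/0.6) e^{-λ₁t}.
Decay rate: λ₁ = 4π²/0.6² ≈ 109.662.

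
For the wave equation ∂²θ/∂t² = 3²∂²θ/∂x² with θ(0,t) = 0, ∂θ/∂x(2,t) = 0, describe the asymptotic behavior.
θ oscillates (no decay). Energy is conserved; the solution oscillates indefinitely as standing waves.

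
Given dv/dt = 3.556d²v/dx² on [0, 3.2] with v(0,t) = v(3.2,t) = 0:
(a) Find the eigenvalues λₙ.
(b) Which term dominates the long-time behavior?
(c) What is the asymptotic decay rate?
Eigenvalues: λₙ = 3.556n²π²/3.2².
First three modes:
  n=1: λ₁ = 3.556π²/3.2² ≈ 3.427
  n=2: λ₂ = 14.224π²/3.2² ≈ 13.709 (4× faster decay)
  n=3: λ₃ = 32.004π²/3.2² ≈ 30.846 (9× faster decay)
As t → ∞, higher modes decay exponentially faster. The n=1 mode dominates: v ~ c₁ sin(πx/3.2) e^{-λ₁t}.
Decay rate: λ₁ = 3.556π²/3.2² ≈ 3.427.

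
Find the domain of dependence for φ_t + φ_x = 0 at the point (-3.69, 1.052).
A single point: x = -4.742. The characteristic through (-3.69, 1.052) is x - 1t = const, so x = -3.69 - 1·1.052 = -4.742.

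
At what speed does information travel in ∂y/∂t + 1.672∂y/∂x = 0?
Speed = 1.672. Information travels along x - 1.672t = const (rightward).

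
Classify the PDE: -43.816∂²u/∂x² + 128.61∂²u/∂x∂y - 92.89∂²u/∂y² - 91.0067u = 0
A = -43.816, B = 128.61, C = -92.89. Discriminant B² - 4AC = 260.25914. Since 260.25914 > 0, hyperbolic.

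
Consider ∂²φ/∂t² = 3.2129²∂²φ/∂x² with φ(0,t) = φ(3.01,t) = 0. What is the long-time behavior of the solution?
As t → ∞, φ oscillates (no decay). Energy is conserved; the solution oscillates indefinitely as standing waves.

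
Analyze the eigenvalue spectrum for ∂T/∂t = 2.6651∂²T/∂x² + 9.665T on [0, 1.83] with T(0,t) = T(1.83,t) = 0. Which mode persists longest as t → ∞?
Eigenvalues: λₙ = 2.6651n²π²/1.83² - 9.665.
First three modes:
  n=1: λ₁ = 2.6651π²/1.83² - 9.665 ≈ -1.811
  n=2: λ₂ = 10.6604π²/1.83² - 9.665 ≈ 21.752
  n=3: λ₃ = 23.9859π²/1.83² - 9.665 ≈ 61.024
Since 2.6651π²/1.83² ≈ 7.854 < 9.665, λ₁ < 0.
The n=1 mode grows fastest (−λₙ is largest for n=1) → dominates.
Asymptotic: T ~ c₁ sin(πx/1.83) e^{1.811t} (exponential growth at rate −λ₁ ≈ 1.811).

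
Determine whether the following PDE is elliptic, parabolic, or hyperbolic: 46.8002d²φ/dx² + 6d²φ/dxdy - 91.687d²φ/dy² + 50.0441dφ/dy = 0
Coefficients: A = 46.8002, B = 6, C = -91.687. B² - 4AC = 17199.8797496, which is positive, so the equation is hyperbolic.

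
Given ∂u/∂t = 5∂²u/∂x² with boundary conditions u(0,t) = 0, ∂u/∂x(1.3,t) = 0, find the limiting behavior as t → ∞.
u → 0. Heat escapes through the Dirichlet boundary.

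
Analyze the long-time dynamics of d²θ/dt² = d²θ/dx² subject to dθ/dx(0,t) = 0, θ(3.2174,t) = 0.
Long-time behavior: θ oscillates (no decay). Energy is conserved; the solution oscillates indefinitely as standing waves.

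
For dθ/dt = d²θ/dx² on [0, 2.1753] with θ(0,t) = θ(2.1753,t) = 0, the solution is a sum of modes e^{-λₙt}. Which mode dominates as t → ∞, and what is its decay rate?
Eigenvalues: λₙ = n²π²/2.1753².
First three modes:
  n=1: λ₁ = π²/2.1753² ≈ 2.086
  n=2: λ₂ = 4π²/2.1753² ≈ 8.343 (4× faster decay)
  n=3: λ₃ = 9π²/2.1753² ≈ 18.772 (9× faster decay)
As t → ∞, higher modes decay exponentially faster. The n=1 mode dominates: θ ~ c₁ sin(πx/2.1753) e^{-λ₁t}.
Decay rate: λ₁ = π²/2.1753² ≈ 2.086.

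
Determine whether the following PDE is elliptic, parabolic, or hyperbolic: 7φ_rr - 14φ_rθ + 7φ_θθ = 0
Coefficients: A = 7, B = -14, C = 7. B² - 4AC = 0, which is zero, so the equation is parabolic.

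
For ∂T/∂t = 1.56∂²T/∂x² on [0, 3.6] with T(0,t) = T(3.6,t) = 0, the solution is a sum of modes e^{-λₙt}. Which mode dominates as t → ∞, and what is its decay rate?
Eigenvalues: λₙ = 1.56n²π²/3.6².
First three modes:
  n=1: λ₁ = 1.56π²/3.6² ≈ 1.188
  n=2: λ₂ = 6.24π²/3.6² ≈ 4.752 (4× faster decay)
  n=3: λ₃ = 14.04π²/3.6² ≈ 10.692 (9× faster decay)
As t → ∞, higher modes decay exponentially faster. The n=1 mode dominates: T ~ c₁ sin(πx/3.6) e^{-λ₁t}.
Decay rate: λ₁ = 1.56π²/3.6² ≈ 1.188.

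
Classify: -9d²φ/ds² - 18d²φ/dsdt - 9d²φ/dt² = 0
Parabolic (discriminant = 0).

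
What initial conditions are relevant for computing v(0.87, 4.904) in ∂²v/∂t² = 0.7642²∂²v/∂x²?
Domain of dependence: [-2.8776368, 4.6176368]. Signals travel at speed 0.7642, so data within |x - 0.87| ≤ 0.7642·4.904 = 3.7476368 can reach the point.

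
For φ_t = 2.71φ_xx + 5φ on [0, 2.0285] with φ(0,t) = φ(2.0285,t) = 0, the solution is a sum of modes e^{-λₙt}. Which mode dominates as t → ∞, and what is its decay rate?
Eigenvalues: λₙ = 2.71n²π²/2.0285² - 5.
First three modes:
  n=1: λ₁ = 2.71π²/2.0285² - 5 ≈ 1.5
  n=2: λ₂ = 10.84π²/2.0285² - 5 ≈ 21
  n=3: λ₃ = 24.39π²/2.0285² - 5 ≈ 53.501
Since 2.71π²/2.0285² ≈ 6.5 > 5, all λₙ > 0.
The n=1 mode decays slowest → dominates as t → ∞.
Asymptotic: φ ~ c₁ sin(πx/2.0285) e^{-λ₁t} with decay rate λ₁ ≈ 1.5.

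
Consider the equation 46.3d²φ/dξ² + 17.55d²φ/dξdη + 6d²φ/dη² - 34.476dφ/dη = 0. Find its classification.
Elliptic. (A = 46.3, B = 17.55, C = 6 gives B² - 4AC = -803.1975.)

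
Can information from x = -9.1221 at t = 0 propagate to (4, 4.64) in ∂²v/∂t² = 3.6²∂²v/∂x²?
Yes. The domain of dependence is [-12.704, 20.704], and -9.1221 ∈ [-12.704, 20.704].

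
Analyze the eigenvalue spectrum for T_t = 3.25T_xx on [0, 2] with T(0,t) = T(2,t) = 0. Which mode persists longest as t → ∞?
Eigenvalues: λₙ = 3.25n²π²/2².
First three modes:
  n=1: λ₁ = 3.25π²/2² ≈ 8.019
  n=2: λ₂ = 13π²/2² ≈ 32.076 (4× faster decay)
  n=3: λ₃ = 29.25π²/2² ≈ 72.171 (9× faster decay)
As t → ∞, higher modes decay exponentially faster. The n=1 mode dominates: T ~ c₁ sin(πx/2) e^{-λ₁t}.
Decay rate: λ₁ = 3.25π²/2² ≈ 8.019.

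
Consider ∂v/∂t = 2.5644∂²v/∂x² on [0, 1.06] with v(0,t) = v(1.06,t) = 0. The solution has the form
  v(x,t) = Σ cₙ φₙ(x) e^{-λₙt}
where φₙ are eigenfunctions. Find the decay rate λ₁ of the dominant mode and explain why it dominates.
Eigenvalues: λₙ = 2.5644n²π²/1.06².
First three modes:
  n=1: λ₁ = 2.5644π²/1.06² ≈ 22.525
  n=2: λ₂ = 10.2576π²/1.06² ≈ 90.102 (4× faster decay)
  n=3: λ₃ = 23.0796π²/1.06² ≈ 202.729 (9× faster decay)
As t → ∞, higher modes decay exponentially faster. The n=1 mode dominates: v ~ c₁ sin(πx/1.06) e^{-λ₁t}.
Decay rate: λ₁ = 2.5644π²/1.06² ≈ 22.525.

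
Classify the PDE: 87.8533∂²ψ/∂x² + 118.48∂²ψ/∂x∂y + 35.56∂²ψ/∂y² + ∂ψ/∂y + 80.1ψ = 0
A = 87.8533, B = 118.48, C = 35.56. Discriminant B² - 4AC = 1541.257008. Since 1541.257008 > 0, hyperbolic.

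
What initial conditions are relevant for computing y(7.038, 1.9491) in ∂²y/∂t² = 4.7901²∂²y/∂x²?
Domain of dependence: [-2.29838391, 16.37438391]. Signals travel at speed 4.7901, so data within |x - 7.038| ≤ 4.7901·1.9491 = 9.33638391 can reach the point.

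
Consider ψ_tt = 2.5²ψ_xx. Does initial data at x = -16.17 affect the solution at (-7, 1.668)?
No. The domain of dependence is [-11.17, -2.83], and -16.17 is outside this interval.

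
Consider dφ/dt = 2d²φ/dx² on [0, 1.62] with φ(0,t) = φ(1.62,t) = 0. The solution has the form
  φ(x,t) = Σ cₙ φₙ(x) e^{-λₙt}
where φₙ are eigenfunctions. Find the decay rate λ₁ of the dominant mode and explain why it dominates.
Eigenvalues: λₙ = 2n²π²/1.62².
First three modes:
  n=1: λ₁ = 2π²/1.62² ≈ 7.521
  n=2: λ₂ = 8π²/1.62² ≈ 30.086 (4× faster decay)
  n=3: λ₃ = 18π²/1.62² ≈ 67.693 (9× faster decay)
As t → ∞, higher modes decay exponentially faster. The n=1 mode dominates: φ ~ c₁ sin(πx/1.62) e^{-λ₁t}.
Decay rate: λ₁ = 2π²/1.62² ≈ 7.521.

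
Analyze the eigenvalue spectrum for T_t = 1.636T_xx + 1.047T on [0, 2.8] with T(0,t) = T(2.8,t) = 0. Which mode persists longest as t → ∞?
Eigenvalues: λₙ = 1.636n²π²/2.8² - 1.047.
First three modes:
  n=1: λ₁ = 1.636π²/2.8² - 1.047 ≈ 1.013
  n=2: λ₂ = 6.544π²/2.8² - 1.047 ≈ 7.191
  n=3: λ₃ = 14.724π²/2.8² - 1.047 ≈ 17.489
Since 1.636π²/2.8² ≈ 2.06 > 1.047, all λₙ > 0.
The n=1 mode decays slowest → dominates as t → ∞.
Asymptotic: T ~ c₁ sin(πx/2.8) e^{-λ₁t} with decay rate λ₁ ≈ 1.013.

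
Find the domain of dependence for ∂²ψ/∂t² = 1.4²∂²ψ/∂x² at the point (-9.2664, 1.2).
Domain of dependence: [-10.9464, -7.5864]. Signals travel at speed 1.4, so data within |x - -9.2664| ≤ 1.4·1.2 = 1.68 can reach the point.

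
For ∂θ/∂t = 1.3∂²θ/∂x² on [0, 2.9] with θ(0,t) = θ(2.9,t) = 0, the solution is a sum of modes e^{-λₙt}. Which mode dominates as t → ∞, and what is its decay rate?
Eigenvalues: λₙ = 1.3n²π²/2.9².
First three modes:
  n=1: λ₁ = 1.3π²/2.9² ≈ 1.526
  n=2: λ₂ = 5.2π²/2.9² ≈ 6.102 (4× faster decay)
  n=3: λ₃ = 11.7π²/2.9² ≈ 13.731 (9× faster decay)
As t → ∞, higher modes decay exponentially faster. The n=1 mode dominates: θ ~ c₁ sin(πx/2.9) e^{-λ₁t}.
Decay rate: λ₁ = 1.3π²/2.9² ≈ 1.526.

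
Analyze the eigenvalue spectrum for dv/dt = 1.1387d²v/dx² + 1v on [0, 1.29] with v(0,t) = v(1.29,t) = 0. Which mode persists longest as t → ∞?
Eigenvalues: λₙ = 1.1387n²π²/1.29² - 1.
First three modes:
  n=1: λ₁ = 1.1387π²/1.29² - 1 ≈ 5.754
  n=2: λ₂ = 4.5548π²/1.29² - 1 ≈ 26.014
  n=3: λ₃ = 10.2483π²/1.29² - 1 ≈ 59.782
Since 1.1387π²/1.29² ≈ 6.754 > 1, all λₙ > 0.
The n=1 mode decays slowest → dominates as t → ∞.
Asymptotic: v ~ c₁ sin(πx/1.29) e^{-λ₁t} with decay rate λ₁ ≈ 5.754.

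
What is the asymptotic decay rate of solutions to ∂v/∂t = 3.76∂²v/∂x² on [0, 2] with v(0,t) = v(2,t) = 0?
Eigenvalues: λₙ = 3.76n²π²/2².
First three modes:
  n=1: λ₁ = 3.76π²/2² ≈ 9.277
  n=2: λ₂ = 15.04π²/2² ≈ 37.11 (4× faster decay)
  n=3: λ₃ = 33.84π²/2² ≈ 83.497 (9× faster decay)
As t → ∞, higher modes decay exponentially faster. The n=1 mode dominates: v ~ c₁ sin(πx/2) e^{-λ₁t}.
Decay rate: λ₁ = 3.76π²/2² ≈ 9.277.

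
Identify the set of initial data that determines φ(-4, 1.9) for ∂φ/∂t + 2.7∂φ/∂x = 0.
A single point: x = -9.13. The characteristic through (-4, 1.9) is x - 2.7t = const, so x = -4 - 2.7·1.9 = -9.13.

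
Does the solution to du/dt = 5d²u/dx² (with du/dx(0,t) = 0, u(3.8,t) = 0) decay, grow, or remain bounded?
u → 0. Heat escapes through the Dirichlet boundary.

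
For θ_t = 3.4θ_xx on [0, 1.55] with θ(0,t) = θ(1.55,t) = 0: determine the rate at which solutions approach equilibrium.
Eigenvalues: λₙ = 3.4n²π²/1.55².
First three modes:
  n=1: λ₁ = 3.4π²/1.55² ≈ 13.967
  n=2: λ₂ = 13.6π²/1.55² ≈ 55.87 (4× faster decay)
  n=3: λ₃ = 30.6π²/1.55² ≈ 125.707 (9× faster decay)
As t → ∞, higher modes decay exponentially faster. The n=1 mode dominates: θ ~ c₁ sin(πx/1.55) e^{-λ₁t}.
Decay rate: λ₁ = 3.4π²/1.55² ≈ 13.967.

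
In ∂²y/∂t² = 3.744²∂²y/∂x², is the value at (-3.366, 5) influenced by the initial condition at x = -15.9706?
Yes. The domain of dependence is [-22.086, 15.354], and -15.9706 ∈ [-22.086, 15.354].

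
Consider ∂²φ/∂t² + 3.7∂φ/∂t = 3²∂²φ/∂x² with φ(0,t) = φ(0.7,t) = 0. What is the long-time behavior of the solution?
As t → ∞, φ → 0. Damping (γ=3.7) dissipates energy; oscillations decay exponentially.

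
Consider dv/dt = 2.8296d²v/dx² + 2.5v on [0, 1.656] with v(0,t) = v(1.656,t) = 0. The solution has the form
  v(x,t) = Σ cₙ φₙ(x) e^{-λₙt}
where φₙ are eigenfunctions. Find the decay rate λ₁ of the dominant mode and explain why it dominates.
Eigenvalues: λₙ = 2.8296n²π²/1.656² - 2.5.
First three modes:
  n=1: λ₁ = 2.8296π²/1.656² - 2.5 ≈ 7.684
  n=2: λ₂ = 11.3184π²/1.656² - 2.5 ≈ 38.235
  n=3: λ₃ = 25.4664π²/1.656² - 2.5 ≈ 89.153
Since 2.8296π²/1.656² ≈ 10.184 > 2.5, all λₙ > 0.
The n=1 mode decays slowest → dominates as t → ∞.
Asymptotic: v ~ c₁ sin(πx/1.656) e^{-λ₁t} with decay rate λ₁ ≈ 7.684.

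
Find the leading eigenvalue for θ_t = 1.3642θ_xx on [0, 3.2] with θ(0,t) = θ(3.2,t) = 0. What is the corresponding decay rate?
Eigenvalues: λₙ = 1.3642n²π²/3.2².
First three modes:
  n=1: λ₁ = 1.3642π²/3.2² ≈ 1.315
  n=2: λ₂ = 5.4568π²/3.2² ≈ 5.259 (4× faster decay)
  n=3: λ₃ = 12.2778π²/3.2² ≈ 11.834 (9× faster decay)
As t → ∞, higher modes decay exponentially faster. The n=1 mode dominates: θ ~ c₁ sin(πx/3.2) e^{-λ₁t}.
Decay rate: λ₁ = 1.3642π²/3.2² ≈ 1.315.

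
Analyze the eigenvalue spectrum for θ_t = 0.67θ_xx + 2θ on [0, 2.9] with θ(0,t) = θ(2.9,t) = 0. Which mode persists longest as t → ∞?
Eigenvalues: λₙ = 0.67n²π²/2.9² - 2.
First three modes:
  n=1: λ₁ = 0.67π²/2.9² - 2 ≈ -1.214
  n=2: λ₂ = 2.68π²/2.9² - 2 ≈ 1.145
  n=3: λ₃ = 6.03π²/2.9² - 2 ≈ 5.077
Since 0.67π²/2.9² ≈ 0.786 < 2, λ₁ < 0.
The n=1 mode grows fastest (−λₙ is largest for n=1) → dominates.
Asymptotic: θ ~ c₁ sin(πx/2.9) e^{1.214t} (exponential growth at rate −λ₁ ≈ 1.214).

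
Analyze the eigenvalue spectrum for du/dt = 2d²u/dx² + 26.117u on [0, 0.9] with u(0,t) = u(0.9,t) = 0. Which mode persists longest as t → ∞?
Eigenvalues: λₙ = 2n²π²/0.9² - 26.117.
First three modes:
  n=1: λ₁ = 2π²/0.9² - 26.117 ≈ -1.748
  n=2: λ₂ = 8π²/0.9² - 26.117 ≈ 71.361
  n=3: λ₃ = 18π²/0.9² - 26.117 ≈ 193.208
Since 2π²/0.9² ≈ 24.369 < 26.117, λ₁ < 0.
The n=1 mode grows fastest (−λₙ is largest for n=1) → dominates.
Asymptotic: u ~ c₁ sin(πx/0.9) e^{1.748t} (exponential growth at rate −λ₁ ≈ 1.748).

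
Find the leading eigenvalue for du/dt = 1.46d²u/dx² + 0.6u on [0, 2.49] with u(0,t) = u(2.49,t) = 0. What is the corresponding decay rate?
Eigenvalues: λₙ = 1.46n²π²/2.49² - 0.6.
First three modes:
  n=1: λ₁ = 1.46π²/2.49² - 0.6 ≈ 1.724
  n=2: λ₂ = 5.84π²/2.49² - 0.6 ≈ 8.696
  n=3: λ₃ = 13.14π²/2.49² - 0.6 ≈ 20.317
Since 1.46π²/2.49² ≈ 2.324 > 0.6, all λₙ > 0.
The n=1 mode decays slowest → dominates as t → ∞.
Asymptotic: u ~ c₁ sin(πx/2.49) e^{-λ₁t} with decay rate λ₁ ≈ 1.724.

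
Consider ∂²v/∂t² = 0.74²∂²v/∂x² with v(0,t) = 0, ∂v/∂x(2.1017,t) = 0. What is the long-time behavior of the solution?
As t → ∞, v oscillates (no decay). Energy is conserved; the solution oscillates indefinitely as standing waves.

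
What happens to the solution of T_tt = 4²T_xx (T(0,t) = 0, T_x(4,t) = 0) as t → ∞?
T oscillates (no decay). Energy is conserved; the solution oscillates indefinitely as standing waves.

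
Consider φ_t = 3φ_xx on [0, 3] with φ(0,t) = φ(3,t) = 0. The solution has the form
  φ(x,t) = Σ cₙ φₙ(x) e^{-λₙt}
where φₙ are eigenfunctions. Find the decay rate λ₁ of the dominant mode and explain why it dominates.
Eigenvalues: λₙ = 3n²π²/3².
First three modes:
  n=1: λ₁ = 3π²/3² ≈ 3.29
  n=2: λ₂ = 12π²/3² ≈ 13.159 (4× faster decay)
  n=3: λ₃ = 27π²/3² ≈ 29.609 (9× faster decay)
As t → ∞, higher modes decay exponentially faster. The n=1 mode dominates: φ ~ c₁ sin(πx/3) e^{-λ₁t}.
Decay rate: λ₁ = 3π²/3² ≈ 3.29.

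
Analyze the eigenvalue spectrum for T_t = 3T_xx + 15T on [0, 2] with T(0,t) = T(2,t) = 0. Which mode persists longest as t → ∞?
Eigenvalues: λₙ = 3n²π²/2² - 15.
First three modes:
  n=1: λ₁ = 3π²/2² - 15 ≈ -7.598
  n=2: λ₂ = 12π²/2² - 15 ≈ 14.609
  n=3: λ₃ = 27π²/2² - 15 ≈ 51.62
Since 3π²/2² ≈ 7.402 < 15, λ₁ < 0.
The n=1 mode grows fastest (−λₙ is largest for n=1) → dominates.
Asymptotic: T ~ c₁ sin(πx/2) e^{7.598t} (exponential growth at rate −λ₁ ≈ 7.598).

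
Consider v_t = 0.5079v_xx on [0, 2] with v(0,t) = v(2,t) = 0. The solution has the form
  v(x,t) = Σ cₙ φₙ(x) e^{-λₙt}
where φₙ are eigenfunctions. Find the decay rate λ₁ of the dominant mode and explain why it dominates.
Eigenvalues: λₙ = 0.5079n²π²/2².
First three modes:
  n=1: λ₁ = 0.5079π²/2² ≈ 1.253
  n=2: λ₂ = 2.0316π²/2² ≈ 5.013 (4× faster decay)
  n=3: λ₃ = 4.5711π²/2² ≈ 11.279 (9× faster decay)
As t → ∞, higher modes decay exponentially faster. The n=1 mode dominates: v ~ c₁ sin(πx/2) e^{-λ₁t}.
Decay rate: λ₁ = 0.5079π²/2² ≈ 1.253.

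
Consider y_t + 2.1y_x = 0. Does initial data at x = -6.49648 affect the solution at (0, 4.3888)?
No. Only data at x = -9.21648 affects (0, 4.3888). Advection has one-way propagation along characteristics.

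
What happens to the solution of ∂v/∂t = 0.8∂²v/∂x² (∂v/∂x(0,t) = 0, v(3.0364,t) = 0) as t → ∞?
v → 0. Heat escapes through the Dirichlet boundary.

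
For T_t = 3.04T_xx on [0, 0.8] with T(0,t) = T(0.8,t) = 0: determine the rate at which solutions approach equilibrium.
Eigenvalues: λₙ = 3.04n²π²/0.8².
First three modes:
  n=1: λ₁ = 3.04π²/0.8² ≈ 46.881
  n=2: λ₂ = 12.16π²/0.8² ≈ 187.522 (4× faster decay)
  n=3: λ₃ = 27.36π²/0.8² ≈ 421.926 (9× faster decay)
As t → ∞, higher modes decay exponentially faster. The n=1 mode dominates: T ~ c₁ sin(πx/0.8) e^{-λ₁t}.
Decay rate: λ₁ = 3.04π²/0.8² ≈ 46.881.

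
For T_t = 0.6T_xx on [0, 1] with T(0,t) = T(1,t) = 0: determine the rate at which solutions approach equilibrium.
Eigenvalues: λₙ = 0.6n²π².
First three modes:
  n=1: λ₁ = 0.6π² ≈ 5.922
  n=2: λ₂ = 2.4π² ≈ 23.687 (4× faster decay)
  n=3: λ₃ = 5.4π² ≈ 53.296 (9× faster decay)
As t → ∞, higher modes decay exponentially faster. The n=1 mode dominates: T ~ c₁ sin(πx) e^{-λ₁t}.
Decay rate: λ₁ = 0.6π² ≈ 5.922.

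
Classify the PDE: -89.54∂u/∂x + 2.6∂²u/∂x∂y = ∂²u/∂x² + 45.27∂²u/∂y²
Rewriting in standard form: -∂²u/∂x² + 2.6∂²u/∂x∂y - 45.27∂²u/∂y² - 89.54∂u/∂x = 0. A = -1, B = 2.6, C = -45.27. Discriminant B² - 4AC = -174.32. Since -174.32 < 0, elliptic.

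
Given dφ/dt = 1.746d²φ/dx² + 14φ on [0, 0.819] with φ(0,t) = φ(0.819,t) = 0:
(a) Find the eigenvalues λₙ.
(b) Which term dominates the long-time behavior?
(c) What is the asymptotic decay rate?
Eigenvalues: λₙ = 1.746n²π²/0.819² - 14.
First three modes:
  n=1: λ₁ = 1.746π²/0.819² - 14 ≈ 11.691
  n=2: λ₂ = 6.984π²/0.819² - 14 ≈ 88.763
  n=3: λ₃ = 15.714π²/0.819² - 14 ≈ 217.216
Since 1.746π²/0.819² ≈ 25.691 > 14, all λₙ > 0.
The n=1 mode decays slowest → dominates as t → ∞.
Asymptotic: φ ~ c₁ sin(πx/0.819) e^{-λ₁t} with decay rate λ₁ ≈ 11.691.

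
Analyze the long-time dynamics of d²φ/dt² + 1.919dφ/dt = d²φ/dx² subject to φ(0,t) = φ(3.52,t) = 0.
Long-time behavior: φ → 0. Damping (γ=1.919) dissipates energy; oscillations decay exponentially.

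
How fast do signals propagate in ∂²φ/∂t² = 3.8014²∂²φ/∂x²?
Speed = 3.8014. Information travels along characteristics x = x₀ ± 3.8014t.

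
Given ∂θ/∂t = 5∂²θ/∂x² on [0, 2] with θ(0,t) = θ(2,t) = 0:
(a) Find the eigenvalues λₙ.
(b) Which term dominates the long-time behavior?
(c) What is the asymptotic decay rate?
Eigenvalues: λₙ = 5n²π²/2².
First three modes:
  n=1: λ₁ = 5π²/2² ≈ 12.337
  n=2: λ₂ = 20π²/2² ≈ 49.348 (4× faster decay)
  n=3: λ₃ = 45π²/2² ≈ 111.033 (9× faster decay)
As t → ∞, higher modes decay exponentially faster. The n=1 mode dominates: θ ~ c₁ sin(πx/2) e^{-λ₁t}.
Decay rate: λ₁ = 5π²/2² ≈ 12.337.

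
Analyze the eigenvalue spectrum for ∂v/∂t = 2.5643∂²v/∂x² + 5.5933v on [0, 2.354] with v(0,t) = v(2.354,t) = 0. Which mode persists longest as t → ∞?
Eigenvalues: λₙ = 2.5643n²π²/2.354² - 5.5933.
First three modes:
  n=1: λ₁ = 2.5643π²/2.354² - 5.5933 ≈ -1.026
  n=2: λ₂ = 10.2572π²/2.354² - 5.5933 ≈ 12.676
  n=3: λ₃ = 23.0787π²/2.354² - 5.5933 ≈ 35.512
Since 2.5643π²/2.354² ≈ 4.567 < 5.5933, λ₁ < 0.
The n=1 mode grows fastest (−λₙ is largest for n=1) → dominates.
Asymptotic: v ~ c₁ sin(πx/2.354) e^{1.026t} (exponential growth at rate −λ₁ ≈ 1.026).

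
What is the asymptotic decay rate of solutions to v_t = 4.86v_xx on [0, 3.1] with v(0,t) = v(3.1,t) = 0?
Eigenvalues: λₙ = 4.86n²π²/3.1².
First three modes:
  n=1: λ₁ = 4.86π²/3.1² ≈ 4.991
  n=2: λ₂ = 19.44π²/3.1² ≈ 19.965 (4× faster decay)
  n=3: λ₃ = 43.74π²/3.1² ≈ 44.922 (9× faster decay)
As t → ∞, higher modes decay exponentially faster. The n=1 mode dominates: v ~ c₁ sin(πx/3.1) e^{-λ₁t}.
Decay rate: λ₁ = 4.86π²/3.1² ≈ 4.991.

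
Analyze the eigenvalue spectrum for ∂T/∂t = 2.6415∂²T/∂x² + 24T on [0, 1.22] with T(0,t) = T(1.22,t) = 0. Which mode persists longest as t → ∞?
Eigenvalues: λₙ = 2.6415n²π²/1.22² - 24.
First three modes:
  n=1: λ₁ = 2.6415π²/1.22² - 24 ≈ -6.484
  n=2: λ₂ = 10.566π²/1.22² - 24 ≈ 46.063
  n=3: λ₃ = 23.7735π²/1.22² - 24 ≈ 133.642
Since 2.6415π²/1.22² ≈ 17.516 < 24, λ₁ < 0.
The n=1 mode grows fastest (−λₙ is largest for n=1) → dominates.
Asymptotic: T ~ c₁ sin(πx/1.22) e^{6.484t} (exponential growth at rate −λ₁ ≈ 6.484).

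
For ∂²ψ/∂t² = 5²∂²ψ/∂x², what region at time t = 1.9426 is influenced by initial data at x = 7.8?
Domain of influence: [-1.913, 17.513]. Data at x = 7.8 spreads outward at speed 5.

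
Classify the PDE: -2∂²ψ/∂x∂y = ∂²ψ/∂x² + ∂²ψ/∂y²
Rewriting in standard form: -∂²ψ/∂x² - 2∂²ψ/∂x∂y - ∂²ψ/∂y² = 0. A = -1, B = -2, C = -1. Discriminant B² - 4AC = 0. Since 0 = 0, parabolic.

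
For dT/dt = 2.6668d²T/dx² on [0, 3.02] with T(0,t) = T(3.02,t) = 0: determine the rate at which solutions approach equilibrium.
Eigenvalues: λₙ = 2.6668n²π²/3.02².
First three modes:
  n=1: λ₁ = 2.6668π²/3.02² ≈ 2.886
  n=2: λ₂ = 10.6672π²/3.02² ≈ 11.543 (4× faster decay)
  n=3: λ₃ = 24.0012π²/3.02² ≈ 25.973 (9× faster decay)
As t → ∞, higher modes decay exponentially faster. The n=1 mode dominates: T ~ c₁ sin(πx/3.02) e^{-λ₁t}.
Decay rate: λ₁ = 2.6668π²/3.02² ≈ 2.886.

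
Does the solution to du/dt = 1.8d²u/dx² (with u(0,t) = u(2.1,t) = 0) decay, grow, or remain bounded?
u → 0. Heat diffuses out through both boundaries.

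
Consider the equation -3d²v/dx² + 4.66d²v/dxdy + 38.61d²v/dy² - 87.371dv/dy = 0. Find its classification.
Hyperbolic. (A = -3, B = 4.66, C = 38.61 gives B² - 4AC = 485.0356.)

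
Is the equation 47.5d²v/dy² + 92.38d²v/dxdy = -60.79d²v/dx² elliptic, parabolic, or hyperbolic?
Rewriting in standard form: 60.79d²v/dx² + 92.38d²v/dxdy + 47.5d²v/dy² = 0. Computing B² - 4AC with A = 60.79, B = 92.38, C = 47.5: discriminant = -3016.0356 (negative). Answer: elliptic.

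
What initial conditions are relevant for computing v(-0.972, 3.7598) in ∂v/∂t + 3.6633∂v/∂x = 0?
A single point: x = -14.74527534. The characteristic through (-0.972, 3.7598) is x - 3.6633t = const, so x = -0.972 - 3.6633·3.7598 = -14.74527534.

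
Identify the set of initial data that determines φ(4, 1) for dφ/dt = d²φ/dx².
The entire real line. The heat equation has infinite propagation speed: any initial disturbance instantly affects all points (though exponentially small far away).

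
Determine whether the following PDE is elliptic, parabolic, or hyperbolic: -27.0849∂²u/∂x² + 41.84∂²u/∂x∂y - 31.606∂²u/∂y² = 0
Coefficients: A = -27.0849, B = 41.84, C = -31.606. B² - 4AC = -1673.5957976, which is negative, so the equation is elliptic.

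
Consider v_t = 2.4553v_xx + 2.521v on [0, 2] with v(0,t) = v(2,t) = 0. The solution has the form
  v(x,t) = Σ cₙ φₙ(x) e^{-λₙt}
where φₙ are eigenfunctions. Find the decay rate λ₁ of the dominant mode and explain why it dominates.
Eigenvalues: λₙ = 2.4553n²π²/2² - 2.521.
First three modes:
  n=1: λ₁ = 2.4553π²/2² - 2.521 ≈ 3.537
  n=2: λ₂ = 9.8212π²/2² - 2.521 ≈ 21.712
  n=3: λ₃ = 22.0977π²/2² - 2.521 ≈ 52.003
Since 2.4553π²/2² ≈ 6.058 > 2.521, all λₙ > 0.
The n=1 mode decays slowest → dominates as t → ∞.
Asymptotic: v ~ c₁ sin(πx/2) e^{-λ₁t} with decay rate λ₁ ≈ 3.537.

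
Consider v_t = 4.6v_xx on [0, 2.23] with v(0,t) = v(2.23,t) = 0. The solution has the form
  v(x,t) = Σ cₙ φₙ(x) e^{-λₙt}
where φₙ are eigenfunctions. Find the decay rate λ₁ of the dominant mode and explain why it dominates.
Eigenvalues: λₙ = 4.6n²π²/2.23².
First three modes:
  n=1: λ₁ = 4.6π²/2.23² ≈ 9.13
  n=2: λ₂ = 18.4π²/2.23² ≈ 36.518 (4× faster decay)
  n=3: λ₃ = 41.4π²/2.23² ≈ 82.166 (9× faster decay)
As t → ∞, higher modes decay exponentially faster. The n=1 mode dominates: v ~ c₁ sin(πx/2.23) e^{-λ₁t}.
Decay rate: λ₁ = 4.6π²/2.23² ≈ 9.13.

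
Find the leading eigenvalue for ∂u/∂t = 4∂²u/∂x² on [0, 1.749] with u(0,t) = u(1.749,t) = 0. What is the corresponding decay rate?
Eigenvalues: λₙ = 4n²π²/1.749².
First three modes:
  n=1: λ₁ = 4π²/1.749² ≈ 12.906
  n=2: λ₂ = 16π²/1.749² ≈ 51.623 (4× faster decay)
  n=3: λ₃ = 36π²/1.749² ≈ 116.151 (9× faster decay)
As t → ∞, higher modes decay exponentially faster. The n=1 mode dominates: u ~ c₁ sin(πx/1.749) e^{-λ₁t}.
Decay rate: λ₁ = 4π²/1.749² ≈ 12.906.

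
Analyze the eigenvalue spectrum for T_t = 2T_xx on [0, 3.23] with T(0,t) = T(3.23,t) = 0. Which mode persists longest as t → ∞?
Eigenvalues: λₙ = 2n²π²/3.23².
First three modes:
  n=1: λ₁ = 2π²/3.23² ≈ 1.892
  n=2: λ₂ = 8π²/3.23² ≈ 7.568 (4× faster decay)
  n=3: λ₃ = 18π²/3.23² ≈ 17.028 (9× faster decay)
As t → ∞, higher modes decay exponentially faster. The n=1 mode dominates: T ~ c₁ sin(πx/3.23) e^{-λ₁t}.
Decay rate: λ₁ = 2π²/3.23² ≈ 1.892.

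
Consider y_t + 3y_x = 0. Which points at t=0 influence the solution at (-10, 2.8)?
A single point: x = -18.4. The characteristic through (-10, 2.8) is x - 3t = const, so x = -10 - 3·2.8 = -18.4.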